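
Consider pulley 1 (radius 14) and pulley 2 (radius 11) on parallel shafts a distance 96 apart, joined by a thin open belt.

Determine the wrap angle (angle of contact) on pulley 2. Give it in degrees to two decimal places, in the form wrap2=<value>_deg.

wrap2=176.42_deg

open belt: β = asin((r2−r1)/C) = asin(-3/96) = -1.7908°
wrap1 = π − 2β = 183.5816°
wrap2 = π + 2β = 176.4184°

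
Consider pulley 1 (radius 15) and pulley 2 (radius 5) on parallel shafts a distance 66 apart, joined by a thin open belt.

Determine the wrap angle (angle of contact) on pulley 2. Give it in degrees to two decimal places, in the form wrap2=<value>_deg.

open belt: β = asin((r2−r1)/C) = asin(-10/66) = -8.7147°
wrap1 = π − 2β = 197.4295°
wrap2 = π + 2β = 162.5705°

wrap2=162.57_deg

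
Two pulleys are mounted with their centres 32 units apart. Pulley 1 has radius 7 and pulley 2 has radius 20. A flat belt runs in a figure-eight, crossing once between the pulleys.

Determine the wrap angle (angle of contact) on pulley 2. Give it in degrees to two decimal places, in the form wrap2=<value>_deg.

crossed belt: β = asin((r1+r2)/C) = asin(27/32) = 57.5383°
wrap1 = wrap2 = π + 2β = 295.0765°

wrap2=295.08_deg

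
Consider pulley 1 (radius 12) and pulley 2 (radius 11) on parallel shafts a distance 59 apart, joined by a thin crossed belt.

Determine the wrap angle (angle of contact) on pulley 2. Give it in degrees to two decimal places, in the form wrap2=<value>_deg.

crossed belt: β = asin((r1+r2)/C) = asin(23/59) = 22.9440°
wrap1 = wrap2 = π + 2β = 225.8879°

wrap2=225.89_deg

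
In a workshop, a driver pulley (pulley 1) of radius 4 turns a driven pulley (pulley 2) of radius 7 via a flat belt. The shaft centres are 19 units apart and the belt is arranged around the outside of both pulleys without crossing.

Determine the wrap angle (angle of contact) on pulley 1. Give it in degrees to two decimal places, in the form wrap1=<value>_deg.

wrap1=161.83_deg

open belt: β = asin((r2−r1)/C) = asin(3/19) = 9.0847°
wrap1 = π − 2β = 161.8306°
wrap2 = π + 2β = 198.1694°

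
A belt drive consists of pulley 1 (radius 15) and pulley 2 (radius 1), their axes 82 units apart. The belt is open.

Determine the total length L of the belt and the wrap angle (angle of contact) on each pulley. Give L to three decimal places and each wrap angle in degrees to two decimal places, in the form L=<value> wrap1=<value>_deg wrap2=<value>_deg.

L=216.662 wrap1=199.66_deg wrap2=160.34_deg

open belt: β = asin((r2−r1)/C) = asin(-14/82) = -9.8304°
wrap1 = π − 2β = 199.6607°
wrap2 = π + 2β = 160.3393°
tangent length = C·cosβ = 80.7960
L = r1·wrap1 + r2·wrap2 + 2·C·cosβ = 15·3.4847 + 1·2.7984 + 2·80.7960 = 216.6616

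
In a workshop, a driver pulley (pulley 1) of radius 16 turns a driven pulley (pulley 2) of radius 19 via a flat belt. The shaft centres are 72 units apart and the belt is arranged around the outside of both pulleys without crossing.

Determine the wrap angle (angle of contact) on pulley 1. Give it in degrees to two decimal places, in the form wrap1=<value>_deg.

wrap1=175.22_deg

open belt: β = asin((r2−r1)/C) = asin(3/72) = 2.3880°
wrap1 = π − 2β = 175.2240°
wrap2 = π + 2β = 184.7760°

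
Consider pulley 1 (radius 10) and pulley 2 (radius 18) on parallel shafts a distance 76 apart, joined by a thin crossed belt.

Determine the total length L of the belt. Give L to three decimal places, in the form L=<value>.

crossed belt: β = asin((r1+r2)/C) = asin(28/76) = 21.6183°
wrap1 = wrap2 = π + 2β = 223.2365°
tangent length = C·cosβ = 70.6541
L = (r1+r2)·wrap + 2·C·cosβ = 28·3.8962 + 2·70.6541 = 250.4021

L=250.402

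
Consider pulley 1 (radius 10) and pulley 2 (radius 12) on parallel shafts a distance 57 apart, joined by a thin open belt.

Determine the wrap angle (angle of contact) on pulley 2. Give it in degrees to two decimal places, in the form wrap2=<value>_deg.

open belt: β = asin((r2−r1)/C) = asin(2/57) = 2.0108°
wrap1 = π − 2β = 175.9784°
wrap2 = π + 2β = 184.0216°

wrap2=184.02_deg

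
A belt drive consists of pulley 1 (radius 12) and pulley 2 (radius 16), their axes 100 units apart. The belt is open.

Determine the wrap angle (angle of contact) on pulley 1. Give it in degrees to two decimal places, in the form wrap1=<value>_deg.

open belt: β = asin((r2−r1)/C) = asin(4/100) = 2.2924°
wrap1 = π − 2β = 175.4151°
wrap2 = π + 2β = 184.5849°

wrap1=175.42_deg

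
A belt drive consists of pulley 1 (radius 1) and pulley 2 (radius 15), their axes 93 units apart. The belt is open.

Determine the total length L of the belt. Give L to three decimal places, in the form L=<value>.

L=238.377

open belt: β = asin((r2−r1)/C) = asin(14/93) = 8.6581°
wrap1 = π − 2β = 162.6838°
wrap2 = π + 2β = 197.3162°
tangent length = C·cosβ = 91.9402
L = r1·wrap1 + r2·wrap2 + 2·C·cosβ = 1·2.8394 + 15·3.4438 + 2·91.9402 = 238.3770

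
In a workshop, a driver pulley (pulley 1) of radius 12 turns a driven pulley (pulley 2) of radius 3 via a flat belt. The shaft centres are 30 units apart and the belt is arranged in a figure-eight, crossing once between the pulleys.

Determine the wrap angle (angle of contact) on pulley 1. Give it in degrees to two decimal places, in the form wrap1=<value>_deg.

crossed belt: β = asin((r1+r2)/C) = asin(15/30) = 30.0000°
wrap1 = wrap2 = π + 2β = 240.0000°

wrap1=240.00_deg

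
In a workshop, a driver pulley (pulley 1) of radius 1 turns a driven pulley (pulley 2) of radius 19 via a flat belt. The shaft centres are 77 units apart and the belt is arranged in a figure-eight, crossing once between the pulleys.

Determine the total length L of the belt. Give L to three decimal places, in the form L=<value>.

crossed belt: β = asin((r1+r2)/C) = asin(20/77) = 15.0547°
wrap1 = wrap2 = π + 2β = 210.1093°
tangent length = C·cosβ = 74.3572
L = (r1+r2)·wrap + 2·C·cosβ = 20·3.6671 + 2·74.3572 = 222.0565

L=222.056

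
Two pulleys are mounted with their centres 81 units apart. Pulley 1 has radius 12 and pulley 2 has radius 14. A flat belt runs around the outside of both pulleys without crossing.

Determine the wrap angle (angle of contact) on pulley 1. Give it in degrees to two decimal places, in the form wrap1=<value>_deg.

open belt: β = asin((r2−r1)/C) = asin(2/81) = 1.4149°
wrap1 = π − 2β = 177.1703°
wrap2 = π + 2β = 182.8297°

wrap1=177.17_deg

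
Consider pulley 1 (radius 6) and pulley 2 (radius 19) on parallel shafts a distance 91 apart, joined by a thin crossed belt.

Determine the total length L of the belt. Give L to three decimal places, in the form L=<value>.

L=267.452

crossed belt: β = asin((r1+r2)/C) = asin(25/91) = 15.9456°
wrap1 = wrap2 = π + 2β = 211.8913°
tangent length = C·cosβ = 87.4986
L = (r1+r2)·wrap + 2·C·cosβ = 25·3.6982 + 2·87.4986 = 267.4522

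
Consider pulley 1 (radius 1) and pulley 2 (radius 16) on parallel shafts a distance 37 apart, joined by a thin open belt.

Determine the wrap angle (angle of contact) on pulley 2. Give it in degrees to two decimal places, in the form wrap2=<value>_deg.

wrap2=227.83_deg

open belt: β = asin((r2−r1)/C) = asin(15/37) = 23.9165°
wrap1 = π − 2β = 132.1669°
wrap2 = π + 2β = 227.8331°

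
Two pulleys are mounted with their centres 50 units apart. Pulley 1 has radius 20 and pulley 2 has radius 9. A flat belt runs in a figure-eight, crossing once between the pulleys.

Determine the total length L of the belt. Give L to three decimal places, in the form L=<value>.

L=208.454

crossed belt: β = asin((r1+r2)/C) = asin(29/50) = 35.4505°
wrap1 = wrap2 = π + 2β = 250.9011°
tangent length = C·cosβ = 40.7308
L = (r1+r2)·wrap + 2·C·cosβ = 29·4.3791 + 2·40.7308 = 208.4541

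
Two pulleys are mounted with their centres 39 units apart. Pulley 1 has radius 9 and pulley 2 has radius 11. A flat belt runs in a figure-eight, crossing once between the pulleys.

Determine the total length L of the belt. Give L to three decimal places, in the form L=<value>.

crossed belt: β = asin((r1+r2)/C) = asin(20/39) = 30.8519°
wrap1 = wrap2 = π + 2β = 241.7038°
tangent length = C·cosβ = 33.4813
L = (r1+r2)·wrap + 2·C·cosβ = 20·4.2185 + 2·33.4813 = 151.3332

L=151.333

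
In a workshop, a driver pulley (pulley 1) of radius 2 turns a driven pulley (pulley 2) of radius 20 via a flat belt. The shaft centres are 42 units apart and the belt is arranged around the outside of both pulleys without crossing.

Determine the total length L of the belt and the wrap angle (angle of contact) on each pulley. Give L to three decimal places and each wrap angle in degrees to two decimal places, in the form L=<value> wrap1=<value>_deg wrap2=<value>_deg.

open belt: β = asin((r2−r1)/C) = asin(18/42) = 25.3769°
wrap1 = π − 2β = 129.2461°
wrap2 = π + 2β = 230.7539°
tangent length = C·cosβ = 37.9473
L = r1·wrap1 + r2·wrap2 + 2·C·cosβ = 2·2.2558 + 20·4.0274 + 2·37.9473 = 160.9545

L=160.954 wrap1=129.25_deg wrap2=230.75_deg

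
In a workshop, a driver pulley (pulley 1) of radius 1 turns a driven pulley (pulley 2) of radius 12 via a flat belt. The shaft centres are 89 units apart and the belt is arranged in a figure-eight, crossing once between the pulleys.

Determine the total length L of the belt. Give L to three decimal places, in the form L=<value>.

L=220.743

crossed belt: β = asin((r1+r2)/C) = asin(13/89) = 8.3991°
wrap1 = wrap2 = π + 2β = 196.7982°
tangent length = C·cosβ = 88.0454
L = (r1+r2)·wrap + 2·C·cosβ = 13·3.4348 + 2·88.0454 = 220.7430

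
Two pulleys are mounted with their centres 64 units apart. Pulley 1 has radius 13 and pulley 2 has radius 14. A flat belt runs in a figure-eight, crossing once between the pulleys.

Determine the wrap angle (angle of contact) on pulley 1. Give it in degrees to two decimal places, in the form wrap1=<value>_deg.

wrap1=229.91_deg

crossed belt: β = asin((r1+r2)/C) = asin(27/64) = 24.9530°
wrap1 = wrap2 = π + 2β = 229.9060°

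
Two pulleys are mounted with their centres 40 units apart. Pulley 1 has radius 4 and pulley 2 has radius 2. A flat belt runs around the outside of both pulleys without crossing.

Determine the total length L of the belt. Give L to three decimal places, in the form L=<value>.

open belt: β = asin((r2−r1)/C) = asin(-2/40) = -2.8660°
wrap1 = π − 2β = 185.7320°
wrap2 = π + 2β = 174.2680°
tangent length = C·cosβ = 39.9500
L = r1·wrap1 + r2·wrap2 + 2·C·cosβ = 4·3.2416 + 2·3.0416 + 2·39.9500 = 98.9496

L=98.950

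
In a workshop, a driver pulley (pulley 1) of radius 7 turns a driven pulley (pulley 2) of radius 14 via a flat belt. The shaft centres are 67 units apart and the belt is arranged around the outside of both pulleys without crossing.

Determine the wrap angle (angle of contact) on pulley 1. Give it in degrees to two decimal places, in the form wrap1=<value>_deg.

wrap1=168.01_deg

open belt: β = asin((r2−r1)/C) = asin(7/67) = 5.9971°
wrap1 = π − 2β = 168.0059°
wrap2 = π + 2β = 191.9941°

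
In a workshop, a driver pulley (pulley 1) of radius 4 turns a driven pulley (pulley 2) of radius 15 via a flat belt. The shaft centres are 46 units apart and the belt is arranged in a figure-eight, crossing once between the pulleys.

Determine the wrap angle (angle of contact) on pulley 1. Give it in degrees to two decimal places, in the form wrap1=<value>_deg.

wrap1=228.79_deg

crossed belt: β = asin((r1+r2)/C) = asin(19/46) = 24.3962°
wrap1 = wrap2 = π + 2β = 228.7923°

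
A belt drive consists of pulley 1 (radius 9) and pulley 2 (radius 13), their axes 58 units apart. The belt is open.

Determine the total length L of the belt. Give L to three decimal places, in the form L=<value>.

open belt: β = asin((r2−r1)/C) = asin(4/58) = 3.9546°
wrap1 = π − 2β = 172.0909°
wrap2 = π + 2β = 187.9091°
tangent length = C·cosβ = 57.8619
L = r1·wrap1 + r2·wrap2 + 2·C·cosβ = 9·3.0036 + 13·3.2796 + 2·57.8619 = 185.3910

L=185.391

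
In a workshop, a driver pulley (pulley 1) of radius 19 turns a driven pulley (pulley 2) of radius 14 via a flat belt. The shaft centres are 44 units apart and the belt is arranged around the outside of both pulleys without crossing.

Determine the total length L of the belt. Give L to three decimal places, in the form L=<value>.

L=192.241

open belt: β = asin((r2−r1)/C) = asin(-5/44) = -6.5250°
wrap1 = π − 2β = 193.0500°
wrap2 = π + 2β = 166.9500°
tangent length = C·cosβ = 43.7150
L = r1·wrap1 + r2·wrap2 + 2·C·cosβ = 19·3.3694 + 14·2.9138 + 2·43.7150 = 192.2414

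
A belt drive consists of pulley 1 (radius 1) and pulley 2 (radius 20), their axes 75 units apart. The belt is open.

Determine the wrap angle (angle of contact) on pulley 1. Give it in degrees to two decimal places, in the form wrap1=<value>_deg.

wrap1=150.65_deg

open belt: β = asin((r2−r1)/C) = asin(19/75) = 14.6748°
wrap1 = π − 2β = 150.6503°
wrap2 = π + 2β = 209.3497°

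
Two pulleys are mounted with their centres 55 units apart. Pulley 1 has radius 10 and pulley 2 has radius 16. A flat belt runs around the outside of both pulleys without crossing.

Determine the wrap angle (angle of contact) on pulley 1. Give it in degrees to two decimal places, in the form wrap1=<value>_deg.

wrap1=167.47_deg

open belt: β = asin((r2−r1)/C) = asin(6/55) = 6.2629°
wrap1 = π − 2β = 167.4742°
wrap2 = π + 2β = 192.5258°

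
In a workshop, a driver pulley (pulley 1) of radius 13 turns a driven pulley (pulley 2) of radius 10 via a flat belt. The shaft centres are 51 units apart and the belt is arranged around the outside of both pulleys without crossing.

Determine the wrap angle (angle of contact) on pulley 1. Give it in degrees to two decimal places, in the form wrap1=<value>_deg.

wrap1=186.74_deg

open belt: β = asin((r2−r1)/C) = asin(-3/51) = -3.3723°
wrap1 = π − 2β = 186.7446°
wrap2 = π + 2β = 173.2554°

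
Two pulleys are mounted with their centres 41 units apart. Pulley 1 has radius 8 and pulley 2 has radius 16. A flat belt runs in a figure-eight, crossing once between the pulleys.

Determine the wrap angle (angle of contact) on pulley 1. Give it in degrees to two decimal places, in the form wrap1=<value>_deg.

crossed belt: β = asin((r1+r2)/C) = asin(24/41) = 35.8288°
wrap1 = wrap2 = π + 2β = 251.6577°

wrap1=251.66_deg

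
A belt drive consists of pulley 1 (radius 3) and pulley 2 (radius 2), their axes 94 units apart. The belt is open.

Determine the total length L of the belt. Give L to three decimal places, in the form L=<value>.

L=203.719

open belt: β = asin((r2−r1)/C) = asin(-1/94) = -0.6095°
wrap1 = π − 2β = 181.2191°
wrap2 = π + 2β = 178.7809°
tangent length = C·cosβ = 93.9947
L = r1·wrap1 + r2·wrap2 + 2·C·cosβ = 3·3.1629 + 2·3.1203 + 2·93.9947 = 203.7186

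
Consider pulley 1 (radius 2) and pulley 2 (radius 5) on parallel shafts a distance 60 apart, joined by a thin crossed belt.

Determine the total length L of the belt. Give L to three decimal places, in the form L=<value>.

L=142.809

crossed belt: β = asin((r1+r2)/C) = asin(7/60) = 6.6998°
wrap1 = wrap2 = π + 2β = 193.3995°
tangent length = C·cosβ = 59.5903
L = (r1+r2)·wrap + 2·C·cosβ = 7·3.3755 + 2·59.5903 = 142.8087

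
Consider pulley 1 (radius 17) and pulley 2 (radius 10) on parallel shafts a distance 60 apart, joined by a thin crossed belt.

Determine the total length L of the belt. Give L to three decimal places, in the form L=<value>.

crossed belt: β = asin((r1+r2)/C) = asin(27/60) = 26.7437°
wrap1 = wrap2 = π + 2β = 233.4874°
tangent length = C·cosβ = 53.5817
L = (r1+r2)·wrap + 2·C·cosβ = 27·4.0751 + 2·53.5817 = 217.1918

L=217.192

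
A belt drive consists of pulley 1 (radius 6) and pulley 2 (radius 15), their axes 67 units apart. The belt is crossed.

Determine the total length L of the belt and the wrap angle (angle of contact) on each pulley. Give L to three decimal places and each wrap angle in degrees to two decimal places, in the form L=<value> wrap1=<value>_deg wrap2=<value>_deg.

crossed belt: β = asin((r1+r2)/C) = asin(21/67) = 18.2662°
wrap1 = wrap2 = π + 2β = 216.5325°
tangent length = C·cosβ = 63.6239
L = (r1+r2)·wrap + 2·C·cosβ = 21·3.7792 + 2·63.6239 = 206.6111

L=206.611 wrap1=216.53_deg wrap2=216.53_deg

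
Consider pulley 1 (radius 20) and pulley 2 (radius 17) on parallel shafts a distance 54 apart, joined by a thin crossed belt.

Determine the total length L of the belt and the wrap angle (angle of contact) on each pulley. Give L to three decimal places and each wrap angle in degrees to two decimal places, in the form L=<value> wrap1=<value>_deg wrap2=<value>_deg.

L=250.762 wrap1=266.50_deg wrap2=266.50_deg

crossed belt: β = asin((r1+r2)/C) = asin(37/54) = 43.2502°
wrap1 = wrap2 = π + 2β = 266.5003°
tangent length = C·cosβ = 39.3319
L = (r1+r2)·wrap + 2·C·cosβ = 37·4.6513 + 2·39.3319 = 250.7623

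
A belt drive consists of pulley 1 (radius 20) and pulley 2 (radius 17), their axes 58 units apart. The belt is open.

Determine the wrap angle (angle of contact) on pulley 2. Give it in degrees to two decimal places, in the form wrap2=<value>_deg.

wrap2=174.07_deg

open belt: β = asin((r2−r1)/C) = asin(-3/58) = -2.9649°
wrap1 = π − 2β = 185.9298°
wrap2 = π + 2β = 174.0702°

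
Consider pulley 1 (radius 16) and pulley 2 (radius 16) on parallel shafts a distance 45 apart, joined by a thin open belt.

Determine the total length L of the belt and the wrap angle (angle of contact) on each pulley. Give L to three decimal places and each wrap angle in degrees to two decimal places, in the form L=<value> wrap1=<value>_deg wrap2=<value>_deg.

open belt: β = asin((r2−r1)/C) = asin(0/45) = 0.0000°
wrap1 = π − 2β = 180.0000°
wrap2 = π + 2β = 180.0000°
tangent length = C·cosβ = 45.0000
L = r1·wrap1 + r2·wrap2 + 2·C·cosβ = 16·3.1416 + 16·3.1416 + 2·45.0000 = 190.5310

L=190.531 wrap1=180.00_deg wrap2=180.00_deg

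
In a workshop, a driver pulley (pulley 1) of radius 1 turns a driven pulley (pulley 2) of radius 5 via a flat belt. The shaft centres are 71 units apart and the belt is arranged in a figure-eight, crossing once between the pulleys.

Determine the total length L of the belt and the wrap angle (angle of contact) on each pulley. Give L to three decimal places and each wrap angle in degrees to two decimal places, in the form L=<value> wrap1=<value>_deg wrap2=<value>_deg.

crossed belt: β = asin((r1+r2)/C) = asin(6/71) = 4.8477°
wrap1 = wrap2 = π + 2β = 189.6954°
tangent length = C·cosβ = 70.7460
L = (r1+r2)·wrap + 2·C·cosβ = 6·3.3108 + 2·70.7460 = 161.3569

L=161.357 wrap1=189.70_deg wrap2=189.70_deg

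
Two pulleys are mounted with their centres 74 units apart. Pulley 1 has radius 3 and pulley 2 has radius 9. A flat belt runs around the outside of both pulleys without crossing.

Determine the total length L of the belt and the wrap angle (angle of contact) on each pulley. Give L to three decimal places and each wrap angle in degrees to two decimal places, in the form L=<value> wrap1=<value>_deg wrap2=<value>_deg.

open belt: β = asin((r2−r1)/C) = asin(6/74) = 4.6507°
wrap1 = π − 2β = 170.6986°
wrap2 = π + 2β = 189.3014°
tangent length = C·cosβ = 73.7564
L = r1·wrap1 + r2·wrap2 + 2·C·cosβ = 3·2.9793 + 9·3.3039 + 2·73.7564 = 186.1859

L=186.186 wrap1=170.70_deg wrap2=189.30_deg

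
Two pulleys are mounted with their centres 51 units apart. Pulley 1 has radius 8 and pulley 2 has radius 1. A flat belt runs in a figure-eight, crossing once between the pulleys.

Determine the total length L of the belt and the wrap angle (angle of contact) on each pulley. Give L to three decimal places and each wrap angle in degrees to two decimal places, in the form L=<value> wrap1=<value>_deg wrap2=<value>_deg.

crossed belt: β = asin((r1+r2)/C) = asin(9/51) = 10.1642°
wrap1 = wrap2 = π + 2β = 200.3285°
tangent length = C·cosβ = 50.1996
L = (r1+r2)·wrap + 2·C·cosβ = 9·3.4964 + 2·50.1996 = 131.8667

L=131.867 wrap1=200.33_deg wrap2=200.33_deg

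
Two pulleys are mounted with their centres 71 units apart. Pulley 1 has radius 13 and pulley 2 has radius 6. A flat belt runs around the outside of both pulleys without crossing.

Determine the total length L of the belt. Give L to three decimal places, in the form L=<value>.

L=202.381

open belt: β = asin((r2−r1)/C) = asin(-7/71) = -5.6581°
wrap1 = π − 2β = 191.3161°
wrap2 = π + 2β = 168.6839°
tangent length = C·cosβ = 70.6541
L = r1·wrap1 + r2·wrap2 + 2·C·cosβ = 13·3.3391 + 6·2.9441 + 2·70.6541 = 202.3810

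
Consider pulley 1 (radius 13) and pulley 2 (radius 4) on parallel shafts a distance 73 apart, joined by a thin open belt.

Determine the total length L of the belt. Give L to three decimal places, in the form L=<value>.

open belt: β = asin((r2−r1)/C) = asin(-9/73) = -7.0819°
wrap1 = π − 2β = 194.1638°
wrap2 = π + 2β = 165.8362°
tangent length = C·cosβ = 72.4431
L = r1·wrap1 + r2·wrap2 + 2·C·cosβ = 13·3.3888 + 4·2.8944 + 2·72.4431 = 200.5181

L=200.518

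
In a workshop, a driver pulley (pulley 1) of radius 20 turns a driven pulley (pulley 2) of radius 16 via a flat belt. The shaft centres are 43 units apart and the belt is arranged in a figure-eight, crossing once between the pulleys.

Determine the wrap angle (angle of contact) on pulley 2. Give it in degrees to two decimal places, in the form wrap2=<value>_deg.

crossed belt: β = asin((r1+r2)/C) = asin(36/43) = 56.8466°
wrap1 = wrap2 = π + 2β = 293.6932°

wrap2=293.69_deg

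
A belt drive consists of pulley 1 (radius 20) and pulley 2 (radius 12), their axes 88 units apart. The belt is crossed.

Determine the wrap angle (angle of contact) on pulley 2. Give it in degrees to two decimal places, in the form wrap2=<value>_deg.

crossed belt: β = asin((r1+r2)/C) = asin(32/88) = 21.3237°
wrap1 = wrap2 = π + 2β = 222.6474°

wrap2=222.65_deg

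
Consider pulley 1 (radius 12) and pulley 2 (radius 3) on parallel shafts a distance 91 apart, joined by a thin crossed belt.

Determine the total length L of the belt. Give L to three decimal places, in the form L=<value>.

L=231.602

crossed belt: β = asin((r1+r2)/C) = asin(15/91) = 9.4877°
wrap1 = wrap2 = π + 2β = 198.9753°
tangent length = C·cosβ = 89.7552
L = (r1+r2)·wrap + 2·C·cosβ = 15·3.4728 + 2·89.7552 = 231.6021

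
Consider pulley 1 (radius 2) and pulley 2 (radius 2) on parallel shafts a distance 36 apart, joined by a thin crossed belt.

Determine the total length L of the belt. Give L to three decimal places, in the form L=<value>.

crossed belt: β = asin((r1+r2)/C) = asin(4/36) = 6.3794°
wrap1 = wrap2 = π + 2β = 192.7587°
tangent length = C·cosβ = 35.7771
L = (r1+r2)·wrap + 2·C·cosβ = 4·3.3643 + 2·35.7771 = 85.0113

L=85.011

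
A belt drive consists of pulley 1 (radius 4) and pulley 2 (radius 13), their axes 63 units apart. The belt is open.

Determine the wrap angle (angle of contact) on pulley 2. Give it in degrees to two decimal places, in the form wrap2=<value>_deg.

wrap2=196.43_deg

open belt: β = asin((r2−r1)/C) = asin(9/63) = 8.2132°
wrap1 = π − 2β = 163.5736°
wrap2 = π + 2β = 196.4264°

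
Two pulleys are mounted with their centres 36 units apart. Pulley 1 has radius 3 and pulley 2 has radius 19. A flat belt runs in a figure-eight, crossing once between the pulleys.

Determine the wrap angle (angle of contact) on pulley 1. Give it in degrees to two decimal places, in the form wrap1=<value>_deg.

wrap1=255.34_deg

crossed belt: β = asin((r1+r2)/C) = asin(22/36) = 37.6699°
wrap1 = wrap2 = π + 2β = 255.3398°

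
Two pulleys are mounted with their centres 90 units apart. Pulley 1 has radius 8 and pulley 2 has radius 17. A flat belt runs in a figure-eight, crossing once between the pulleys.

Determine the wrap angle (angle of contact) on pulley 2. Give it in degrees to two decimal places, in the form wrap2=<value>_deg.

wrap2=212.26_deg

crossed belt: β = asin((r1+r2)/C) = asin(25/90) = 16.1276°
wrap1 = wrap2 = π + 2β = 212.2552°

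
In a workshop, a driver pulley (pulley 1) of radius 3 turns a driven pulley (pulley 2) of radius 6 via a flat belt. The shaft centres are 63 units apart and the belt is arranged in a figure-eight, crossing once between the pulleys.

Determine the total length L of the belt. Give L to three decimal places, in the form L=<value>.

crossed belt: β = asin((r1+r2)/C) = asin(9/63) = 8.2132°
wrap1 = wrap2 = π + 2β = 196.4264°
tangent length = C·cosβ = 62.3538
L = (r1+r2)·wrap + 2·C·cosβ = 9·3.4283 + 2·62.3538 = 155.5622

L=155.562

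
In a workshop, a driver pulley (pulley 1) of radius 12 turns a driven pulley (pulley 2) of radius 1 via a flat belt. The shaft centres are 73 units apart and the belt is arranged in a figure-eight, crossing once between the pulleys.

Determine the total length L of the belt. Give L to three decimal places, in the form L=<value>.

crossed belt: β = asin((r1+r2)/C) = asin(13/73) = 10.2581°
wrap1 = wrap2 = π + 2β = 200.5161°
tangent length = C·cosβ = 71.8331
L = (r1+r2)·wrap + 2·C·cosβ = 13·3.4997 + 2·71.8331 = 189.1620

L=189.162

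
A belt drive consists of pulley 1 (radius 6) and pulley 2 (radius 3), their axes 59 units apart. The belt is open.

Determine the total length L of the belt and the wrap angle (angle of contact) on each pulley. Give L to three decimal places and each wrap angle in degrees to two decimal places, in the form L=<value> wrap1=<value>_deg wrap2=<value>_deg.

L=146.427 wrap1=185.83_deg wrap2=174.17_deg

open belt: β = asin((r2−r1)/C) = asin(-3/59) = -2.9146°
wrap1 = π − 2β = 185.8292°
wrap2 = π + 2β = 174.1708°
tangent length = C·cosβ = 58.9237
L = r1·wrap1 + r2·wrap2 + 2·C·cosβ = 6·3.2433 + 3·3.0399 + 2·58.9237 = 146.4269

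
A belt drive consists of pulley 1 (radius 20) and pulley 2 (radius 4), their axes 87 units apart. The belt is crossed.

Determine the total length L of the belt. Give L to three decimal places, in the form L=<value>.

L=256.062

crossed belt: β = asin((r1+r2)/C) = asin(24/87) = 16.0134°
wrap1 = wrap2 = π + 2β = 212.0268°
tangent length = C·cosβ = 83.6242
L = (r1+r2)·wrap + 2·C·cosβ = 24·3.7006 + 2·83.6242 = 256.0619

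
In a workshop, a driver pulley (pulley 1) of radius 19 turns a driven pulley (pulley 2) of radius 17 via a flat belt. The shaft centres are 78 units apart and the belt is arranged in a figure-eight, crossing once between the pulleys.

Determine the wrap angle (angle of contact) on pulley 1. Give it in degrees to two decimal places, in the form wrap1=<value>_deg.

wrap1=234.97_deg

crossed belt: β = asin((r1+r2)/C) = asin(36/78) = 27.4864°
wrap1 = wrap2 = π + 2β = 234.9729°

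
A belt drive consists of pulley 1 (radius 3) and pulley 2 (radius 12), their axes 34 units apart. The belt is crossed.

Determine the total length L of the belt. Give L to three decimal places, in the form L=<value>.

L=121.856

crossed belt: β = asin((r1+r2)/C) = asin(15/34) = 26.1790°
wrap1 = wrap2 = π + 2β = 232.3579°
tangent length = C·cosβ = 30.5123
L = (r1+r2)·wrap + 2·C·cosβ = 15·4.0554 + 2·30.5123 = 121.8558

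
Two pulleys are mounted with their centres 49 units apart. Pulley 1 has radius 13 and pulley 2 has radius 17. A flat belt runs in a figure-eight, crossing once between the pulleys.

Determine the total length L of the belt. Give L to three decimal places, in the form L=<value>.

L=211.267

crossed belt: β = asin((r1+r2)/C) = asin(30/49) = 37.7520°
wrap1 = wrap2 = π + 2β = 255.5040°
tangent length = C·cosβ = 38.7427
L = (r1+r2)·wrap + 2·C·cosβ = 30·4.4594 + 2·38.7427 = 211.2671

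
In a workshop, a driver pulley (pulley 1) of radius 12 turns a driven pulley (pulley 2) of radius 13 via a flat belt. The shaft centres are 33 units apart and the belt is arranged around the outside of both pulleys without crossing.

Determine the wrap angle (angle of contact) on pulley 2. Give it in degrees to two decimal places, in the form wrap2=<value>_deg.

open belt: β = asin((r2−r1)/C) = asin(1/33) = 1.7365°
wrap1 = π − 2β = 176.5270°
wrap2 = π + 2β = 183.4730°

wrap2=183.47_deg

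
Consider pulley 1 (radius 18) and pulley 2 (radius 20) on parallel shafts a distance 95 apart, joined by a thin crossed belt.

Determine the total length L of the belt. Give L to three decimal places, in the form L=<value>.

L=324.794

crossed belt: β = asin((r1+r2)/C) = asin(38/95) = 23.5782°
wrap1 = wrap2 = π + 2β = 227.1564°
tangent length = C·cosβ = 87.0689
L = (r1+r2)·wrap + 2·C·cosβ = 38·3.9646 + 2·87.0689 = 324.7937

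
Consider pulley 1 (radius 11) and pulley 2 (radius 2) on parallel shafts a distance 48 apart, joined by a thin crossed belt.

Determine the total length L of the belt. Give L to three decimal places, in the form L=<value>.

crossed belt: β = asin((r1+r2)/C) = asin(13/48) = 15.7139°
wrap1 = wrap2 = π + 2β = 211.4277°
tangent length = C·cosβ = 46.2061
L = (r1+r2)·wrap + 2·C·cosβ = 13·3.6901 + 2·46.2061 = 140.3835

L=140.384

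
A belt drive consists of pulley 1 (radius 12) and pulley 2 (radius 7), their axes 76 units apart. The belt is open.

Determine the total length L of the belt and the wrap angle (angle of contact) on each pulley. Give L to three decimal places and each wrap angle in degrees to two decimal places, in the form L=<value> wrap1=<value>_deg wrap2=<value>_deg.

L=212.019 wrap1=187.54_deg wrap2=172.46_deg

open belt: β = asin((r2−r1)/C) = asin(-5/76) = -3.7722°
wrap1 = π − 2β = 187.5444°
wrap2 = π + 2β = 172.4556°
tangent length = C·cosβ = 75.8353
L = r1·wrap1 + r2·wrap2 + 2·C·cosβ = 12·3.2733 + 7·3.0099 + 2·75.8353 = 212.0193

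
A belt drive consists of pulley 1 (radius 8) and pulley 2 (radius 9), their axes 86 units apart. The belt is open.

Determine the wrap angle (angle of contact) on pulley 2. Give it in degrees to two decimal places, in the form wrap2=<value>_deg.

wrap2=181.33_deg

open belt: β = asin((r2−r1)/C) = asin(1/86) = 0.6662°
wrap1 = π − 2β = 178.6675°
wrap2 = π + 2β = 181.3325°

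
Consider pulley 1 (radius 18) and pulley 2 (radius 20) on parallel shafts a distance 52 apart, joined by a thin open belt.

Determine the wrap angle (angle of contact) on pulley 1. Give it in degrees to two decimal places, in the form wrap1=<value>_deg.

wrap1=175.59_deg

open belt: β = asin((r2−r1)/C) = asin(2/52) = 2.2042°
wrap1 = π − 2β = 175.5915°
wrap2 = π + 2β = 184.4085°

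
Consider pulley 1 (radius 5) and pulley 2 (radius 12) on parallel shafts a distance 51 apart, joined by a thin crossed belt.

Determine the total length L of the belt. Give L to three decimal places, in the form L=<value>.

crossed belt: β = asin((r1+r2)/C) = asin(17/51) = 19.4712°
wrap1 = wrap2 = π + 2β = 218.9424°
tangent length = C·cosβ = 48.0833
L = (r1+r2)·wrap + 2·C·cosβ = 17·3.8213 + 2·48.0833 = 161.1281

L=161.128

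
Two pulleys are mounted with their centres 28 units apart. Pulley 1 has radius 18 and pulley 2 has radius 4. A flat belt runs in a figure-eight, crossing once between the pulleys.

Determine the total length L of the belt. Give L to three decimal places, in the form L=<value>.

crossed belt: β = asin((r1+r2)/C) = asin(22/28) = 51.7868°
wrap1 = wrap2 = π + 2β = 283.5736°
tangent length = C·cosβ = 17.3205
L = (r1+r2)·wrap + 2·C·cosβ = 22·4.9493 + 2·17.3205 = 143.5255

L=143.525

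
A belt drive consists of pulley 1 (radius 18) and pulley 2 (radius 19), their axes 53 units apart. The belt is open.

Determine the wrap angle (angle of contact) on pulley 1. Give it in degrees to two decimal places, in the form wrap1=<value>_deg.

wrap1=177.84_deg

open belt: β = asin((r2−r1)/C) = asin(1/53) = 1.0811°
wrap1 = π − 2β = 177.8378°
wrap2 = π + 2β = 182.1622°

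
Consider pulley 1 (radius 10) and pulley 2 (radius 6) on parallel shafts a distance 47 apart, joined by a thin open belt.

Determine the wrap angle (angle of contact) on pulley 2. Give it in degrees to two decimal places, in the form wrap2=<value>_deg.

wrap2=170.24_deg

open belt: β = asin((r2−r1)/C) = asin(-4/47) = -4.8821°
wrap1 = π − 2β = 189.7643°
wrap2 = π + 2β = 170.2357°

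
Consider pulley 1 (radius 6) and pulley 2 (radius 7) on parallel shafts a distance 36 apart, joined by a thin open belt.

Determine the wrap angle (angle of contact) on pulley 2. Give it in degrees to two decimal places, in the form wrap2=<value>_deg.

open belt: β = asin((r2−r1)/C) = asin(1/36) = 1.5918°
wrap1 = π − 2β = 176.8165°
wrap2 = π + 2β = 183.1835°

wrap2=183.18_deg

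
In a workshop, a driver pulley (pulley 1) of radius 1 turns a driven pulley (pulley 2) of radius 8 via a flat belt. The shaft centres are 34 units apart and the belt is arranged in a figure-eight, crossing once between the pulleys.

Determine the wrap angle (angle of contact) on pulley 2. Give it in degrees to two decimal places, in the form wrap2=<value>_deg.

crossed belt: β = asin((r1+r2)/C) = asin(9/34) = 15.3495°
wrap1 = wrap2 = π + 2β = 210.6990°

wrap2=210.70_deg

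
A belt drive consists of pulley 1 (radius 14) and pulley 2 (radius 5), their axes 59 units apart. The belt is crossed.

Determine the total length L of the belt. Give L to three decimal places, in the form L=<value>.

L=183.864

crossed belt: β = asin((r1+r2)/C) = asin(19/59) = 18.7860°
wrap1 = wrap2 = π + 2β = 217.5719°
tangent length = C·cosβ = 55.8570
L = (r1+r2)·wrap + 2·C·cosβ = 19·3.7973 + 2·55.8570 = 183.8635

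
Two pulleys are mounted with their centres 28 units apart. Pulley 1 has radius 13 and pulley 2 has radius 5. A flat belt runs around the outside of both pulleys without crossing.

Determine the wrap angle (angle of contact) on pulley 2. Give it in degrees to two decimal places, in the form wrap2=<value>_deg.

open belt: β = asin((r2−r1)/C) = asin(-8/28) = -16.6015°
wrap1 = π − 2β = 213.2031°
wrap2 = π + 2β = 146.7969°

wrap2=146.80_deg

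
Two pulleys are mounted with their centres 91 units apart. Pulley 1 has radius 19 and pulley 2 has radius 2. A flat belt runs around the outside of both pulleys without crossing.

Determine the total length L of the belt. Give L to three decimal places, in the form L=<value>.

open belt: β = asin((r2−r1)/C) = asin(-17/91) = -10.7669°
wrap1 = π − 2β = 201.5337°
wrap2 = π + 2β = 158.4663°
tangent length = C·cosβ = 89.3980
L = r1·wrap1 + r2·wrap2 + 2·C·cosβ = 19·3.5174 + 2·2.7658 + 2·89.3980 = 251.1586

L=251.159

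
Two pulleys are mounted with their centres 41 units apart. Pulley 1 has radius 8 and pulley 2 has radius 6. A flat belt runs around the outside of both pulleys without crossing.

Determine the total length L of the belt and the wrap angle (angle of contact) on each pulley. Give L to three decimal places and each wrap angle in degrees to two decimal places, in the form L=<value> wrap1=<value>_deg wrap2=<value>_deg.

open belt: β = asin((r2−r1)/C) = asin(-2/41) = -2.7960°
wrap1 = π − 2β = 185.5921°
wrap2 = π + 2β = 174.4079°
tangent length = C·cosβ = 40.9512
L = r1·wrap1 + r2·wrap2 + 2·C·cosβ = 8·3.2392 + 6·3.0440 + 2·40.9512 = 126.0799

L=126.080 wrap1=185.59_deg wrap2=174.41_deg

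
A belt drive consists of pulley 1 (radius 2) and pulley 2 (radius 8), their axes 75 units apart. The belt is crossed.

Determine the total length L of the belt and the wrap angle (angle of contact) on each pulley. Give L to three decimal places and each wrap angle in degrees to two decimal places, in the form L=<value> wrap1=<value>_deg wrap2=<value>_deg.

crossed belt: β = asin((r1+r2)/C) = asin(10/75) = 7.6623°
wrap1 = wrap2 = π + 2β = 195.3245°
tangent length = C·cosβ = 74.3303
L = (r1+r2)·wrap + 2·C·cosβ = 10·3.4091 + 2·74.3303 = 182.7512

L=182.751 wrap1=195.32_deg wrap2=195.32_deg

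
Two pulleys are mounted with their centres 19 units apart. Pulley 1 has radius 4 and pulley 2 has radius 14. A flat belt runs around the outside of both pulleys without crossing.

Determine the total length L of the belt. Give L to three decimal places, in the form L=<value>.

L=99.945

open belt: β = asin((r2−r1)/C) = asin(10/19) = 31.7569°
wrap1 = π − 2β = 116.4863°
wrap2 = π + 2β = 243.5137°
tangent length = C·cosβ = 16.1555
L = r1·wrap1 + r2·wrap2 + 2·C·cosβ = 4·2.0331 + 14·4.2501 + 2·16.1555 = 99.9449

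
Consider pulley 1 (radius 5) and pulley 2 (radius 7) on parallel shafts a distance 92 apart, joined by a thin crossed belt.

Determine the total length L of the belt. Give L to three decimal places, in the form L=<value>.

crossed belt: β = asin((r1+r2)/C) = asin(12/92) = 7.4947°
wrap1 = wrap2 = π + 2β = 194.9894°
tangent length = C·cosβ = 91.2140
L = (r1+r2)·wrap + 2·C·cosβ = 12·3.4032 + 2·91.2140 = 223.2666

L=223.267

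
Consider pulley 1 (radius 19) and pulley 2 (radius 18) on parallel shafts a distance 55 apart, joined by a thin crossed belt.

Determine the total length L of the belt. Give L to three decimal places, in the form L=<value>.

L=252.231

crossed belt: β = asin((r1+r2)/C) = asin(37/55) = 42.2779°
wrap1 = wrap2 = π + 2β = 264.5558°
tangent length = C·cosβ = 40.6940
L = (r1+r2)·wrap + 2·C·cosβ = 37·4.6174 + 2·40.6940 = 252.2307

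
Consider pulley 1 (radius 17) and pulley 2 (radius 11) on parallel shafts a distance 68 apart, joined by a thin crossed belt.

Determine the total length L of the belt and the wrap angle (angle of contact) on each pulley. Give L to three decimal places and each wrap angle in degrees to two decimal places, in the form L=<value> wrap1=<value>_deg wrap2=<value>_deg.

crossed belt: β = asin((r1+r2)/C) = asin(28/68) = 24.3157°
wrap1 = wrap2 = π + 2β = 228.6315°
tangent length = C·cosβ = 61.9677
L = (r1+r2)·wrap + 2·C·cosβ = 28·3.9904 + 2·61.9677 = 235.6659

L=235.666 wrap1=228.63_deg wrap2=228.63_deg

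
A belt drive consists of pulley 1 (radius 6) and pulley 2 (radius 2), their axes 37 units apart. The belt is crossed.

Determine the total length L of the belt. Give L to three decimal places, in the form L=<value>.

crossed belt: β = asin((r1+r2)/C) = asin(8/37) = 12.4869°
wrap1 = wrap2 = π + 2β = 204.9738°
tangent length = C·cosβ = 36.1248
L = (r1+r2)·wrap + 2·C·cosβ = 8·3.5775 + 2·36.1248 = 100.8693

L=100.869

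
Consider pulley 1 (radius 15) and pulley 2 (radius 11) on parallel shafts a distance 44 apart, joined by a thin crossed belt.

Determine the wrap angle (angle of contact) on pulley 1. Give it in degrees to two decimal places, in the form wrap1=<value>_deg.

wrap1=252.44_deg

crossed belt: β = asin((r1+r2)/C) = asin(26/44) = 36.2215°
wrap1 = wrap2 = π + 2β = 252.4431°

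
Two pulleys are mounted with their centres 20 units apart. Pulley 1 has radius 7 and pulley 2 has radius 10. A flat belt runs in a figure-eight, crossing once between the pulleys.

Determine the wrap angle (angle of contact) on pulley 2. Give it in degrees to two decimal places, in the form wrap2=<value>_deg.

crossed belt: β = asin((r1+r2)/C) = asin(17/20) = 58.2117°
wrap1 = wrap2 = π + 2β = 296.4233°

wrap2=296.42_deg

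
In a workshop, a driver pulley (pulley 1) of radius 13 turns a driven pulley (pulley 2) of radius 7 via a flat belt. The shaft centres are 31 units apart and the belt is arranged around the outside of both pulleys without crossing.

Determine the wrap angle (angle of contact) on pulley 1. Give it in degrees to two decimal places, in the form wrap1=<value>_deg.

wrap1=202.32_deg

open belt: β = asin((r2−r1)/C) = asin(-6/31) = -11.1599°
wrap1 = π − 2β = 202.3199°
wrap2 = π + 2β = 157.6801°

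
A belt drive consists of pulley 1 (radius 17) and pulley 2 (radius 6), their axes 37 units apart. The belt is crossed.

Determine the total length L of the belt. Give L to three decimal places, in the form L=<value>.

crossed belt: β = asin((r1+r2)/C) = asin(23/37) = 38.4347°
wrap1 = wrap2 = π + 2β = 256.8693°
tangent length = C·cosβ = 28.9828
L = (r1+r2)·wrap + 2·C·cosβ = 23·4.4832 + 2·28.9828 = 161.0795

L=161.079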